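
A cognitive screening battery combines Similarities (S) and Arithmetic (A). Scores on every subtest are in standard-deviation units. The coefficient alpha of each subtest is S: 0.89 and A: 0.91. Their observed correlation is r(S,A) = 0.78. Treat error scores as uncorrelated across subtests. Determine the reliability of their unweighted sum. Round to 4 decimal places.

Var(S+A) = 2 + 2·[0.78] = 2 + 1.56 = 3.56.
With uncorrelated errors the cross-covariances are all true-score covariance, so they carry over unchanged; only the diagonal terms shrink to ρᵢσᵢ².
True-score variance = [0.89 + 0.91] + 1.56 = 1.8 + 1.56 = 3.36.
Reliability = 3.36 / 3.56 = 0.9438.

0.9438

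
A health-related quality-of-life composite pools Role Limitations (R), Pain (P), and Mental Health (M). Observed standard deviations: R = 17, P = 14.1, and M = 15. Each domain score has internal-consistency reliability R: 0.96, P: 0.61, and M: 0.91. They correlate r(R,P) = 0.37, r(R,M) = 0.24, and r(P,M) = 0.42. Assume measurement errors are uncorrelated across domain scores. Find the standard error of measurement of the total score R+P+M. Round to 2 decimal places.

Var(total) = 712.81 + 477.438 = 1190.25.
True-score variance = 603.464 + 477.438 = 1080.9, so reliability = 0.9081.
Error variance = 1190.25 − 1080.9 = 109.346; SEM = √109.346 = 10.46.

10.46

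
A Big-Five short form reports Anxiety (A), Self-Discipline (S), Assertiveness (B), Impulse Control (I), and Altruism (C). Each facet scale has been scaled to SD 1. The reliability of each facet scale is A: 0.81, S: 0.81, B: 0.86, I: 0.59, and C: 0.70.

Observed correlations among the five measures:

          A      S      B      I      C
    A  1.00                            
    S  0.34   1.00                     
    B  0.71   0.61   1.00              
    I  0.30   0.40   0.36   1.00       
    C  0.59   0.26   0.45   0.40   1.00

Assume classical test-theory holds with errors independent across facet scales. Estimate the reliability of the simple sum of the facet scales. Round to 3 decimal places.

0.911

Var(A+S+B+I+C) = 5 + 2·[0.34 + 0.71 + 0.30 + 0.59 + 0.61 + 0.40 + 0.26 + 0.36 + 0.45 + 0.40] = 5 + 8.84 = 13.84.
Because errors are independent across components, Cov(Tᵢ,Tⱼ) = Cov(Xᵢ,Xⱼ); the off-diagonal part of the true-score variance is the same as above.
True-score variance = [0.81 + 0.81 + 0.86 + 0.59 + 0.70] + 8.84 = 3.77 + 8.84 = 12.61.
Reliability = 12.61 / 13.84 = 0.911.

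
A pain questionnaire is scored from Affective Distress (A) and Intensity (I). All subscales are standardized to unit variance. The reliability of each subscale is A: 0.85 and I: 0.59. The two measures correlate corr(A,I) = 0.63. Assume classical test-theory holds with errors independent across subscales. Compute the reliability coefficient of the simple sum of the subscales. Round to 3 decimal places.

Var(A+I) = 2 + 2·[0.63] = 2 + 1.26 = 3.26.
Under uncorrelated errors the observed covariances equal the true-score covariances, so only the own-variance terms attenuate.
True-score variance = [0.85 + 0.59] + 1.26 = 1.44 + 1.26 = 2.7.
Reliability = 2.7 / 3.26 = 0.828.

0.828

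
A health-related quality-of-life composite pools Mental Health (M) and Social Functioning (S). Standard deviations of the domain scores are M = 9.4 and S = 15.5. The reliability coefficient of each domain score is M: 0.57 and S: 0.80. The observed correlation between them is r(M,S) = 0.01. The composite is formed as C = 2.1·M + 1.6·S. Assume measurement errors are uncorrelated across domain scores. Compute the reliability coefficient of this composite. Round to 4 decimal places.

0.7136

Var(C) = 2.1²·9.4² + 1.6²·15.5² + 2·[3.36·9.4·15.5·0.01] = 1004.71 + 9.79104 = 1014.5.
Because errors are independent across components, Cov(Tᵢ,Tⱼ) = Cov(Xᵢ,Xⱼ); the off-diagonal part of the true-score variance is the same as above.
True-score variance = [2.1²·9.4²·0.57 + 1.6²·15.5²·0.80] + 9.79104 = 714.143 + 9.79104 = 723.934.
Reliability = 723.934 / 1014.5 = 0.7136.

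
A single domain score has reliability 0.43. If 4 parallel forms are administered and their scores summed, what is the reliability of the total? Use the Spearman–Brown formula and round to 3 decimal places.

ρ_k = kρ / (1 + (k−1)ρ) = 4·0.43 / (1 + 3·0.43) = 1.720 / 2.290 = 0.751.

0.751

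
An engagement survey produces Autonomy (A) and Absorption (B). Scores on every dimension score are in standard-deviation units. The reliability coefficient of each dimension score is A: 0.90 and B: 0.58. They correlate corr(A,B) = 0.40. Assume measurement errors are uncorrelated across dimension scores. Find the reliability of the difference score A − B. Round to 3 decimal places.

0.567

Var(A−B) = 1 + 1 − 2·0.40 = 2 − 0.8 = 1.2.
Under uncorrelated errors the observed covariances equal the true-score covariances, so only the own-variance terms attenuate.
True-score variance = [0.90 + 0.58] − 0.8 = 1.48 − 0.8 = 0.68.
Reliability = 0.68 / 1.2 = 0.567.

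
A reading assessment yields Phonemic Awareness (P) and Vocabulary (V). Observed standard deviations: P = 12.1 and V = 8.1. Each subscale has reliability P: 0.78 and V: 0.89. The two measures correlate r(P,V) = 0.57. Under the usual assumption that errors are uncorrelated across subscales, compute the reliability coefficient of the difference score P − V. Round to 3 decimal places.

0.607

Var(P−V) = 12.1² + 8.1² − 2·12.1·8.1·0.57 = 212.02 − 111.731 = 100.289.
Under uncorrelated errors the observed covariances equal the true-score covariances, so only the own-variance terms attenuate.
True-score variance = [12.1²·0.78 + 8.1²·0.89] − 111.731 = 172.593 − 111.731 = 60.8613.
Reliability = 60.8613 / 100.289 = 0.607.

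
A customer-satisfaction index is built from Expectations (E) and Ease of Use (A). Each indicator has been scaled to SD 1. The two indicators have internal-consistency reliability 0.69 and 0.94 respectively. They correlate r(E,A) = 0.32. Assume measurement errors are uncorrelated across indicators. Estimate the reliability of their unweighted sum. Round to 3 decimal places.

Var(E+A) = 2 + 2·[0.32] = 2 + 0.64 = 2.64.
Under uncorrelated errors the observed covariances equal the true-score covariances, so only the own-variance terms attenuate.
True-score variance = [0.69 + 0.94] + 0.64 = 1.63 + 0.64 = 2.27.
Reliability = 2.27 / 2.64 = 0.860.

0.860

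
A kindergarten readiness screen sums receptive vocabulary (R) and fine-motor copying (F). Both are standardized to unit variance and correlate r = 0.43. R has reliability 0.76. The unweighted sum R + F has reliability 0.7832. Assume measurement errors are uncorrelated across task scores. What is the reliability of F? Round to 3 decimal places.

Var(R+F) = 2 + 2·0.43 = 2.860.
True-score variance = ρ_R + ρ_F + 2·0.43, so 0.7832 = (0.76 + ρ_F + 0.86) / 2.860.
ρ_F = 0.7832·2.860 − 0.76 − 0.86 = 0.620.

0.620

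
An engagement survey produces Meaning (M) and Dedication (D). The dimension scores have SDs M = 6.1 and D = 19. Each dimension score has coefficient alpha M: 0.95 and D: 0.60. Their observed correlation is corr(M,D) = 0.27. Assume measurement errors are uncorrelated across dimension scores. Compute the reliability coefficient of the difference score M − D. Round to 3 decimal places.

0.564

Var(M−D) = 6.1² + 19² − 2·6.1·19·0.27 = 398.21 − 62.586 = 335.624.
Under uncorrelated errors the observed covariances equal the true-score covariances, so only the own-variance terms attenuate.
True-score variance = [6.1²·0.95 + 19²·0.60] − 62.586 = 251.95 − 62.586 = 189.363.
Reliability = 189.363 / 335.624 = 0.564.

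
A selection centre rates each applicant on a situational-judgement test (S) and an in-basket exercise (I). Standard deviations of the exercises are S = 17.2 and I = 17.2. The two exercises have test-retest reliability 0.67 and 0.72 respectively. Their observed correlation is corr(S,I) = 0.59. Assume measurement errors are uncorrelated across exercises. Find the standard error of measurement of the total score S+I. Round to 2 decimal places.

Var(total) = 591.68 + 349.091 = 940.771.
True-score variance = 411.218 + 349.091 = 760.309, so reliability = 0.8082.
Error variance = 940.771 − 760.309 = 180.462; SEM = √180.462 = 13.43.

13.43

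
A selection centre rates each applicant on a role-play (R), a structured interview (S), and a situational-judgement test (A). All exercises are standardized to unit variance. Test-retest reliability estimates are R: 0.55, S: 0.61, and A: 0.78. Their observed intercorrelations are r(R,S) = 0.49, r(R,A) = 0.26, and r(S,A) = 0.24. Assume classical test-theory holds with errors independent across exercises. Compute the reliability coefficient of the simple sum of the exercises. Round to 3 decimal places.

0.787

Var(R+S+A) = 3 + 2·[0.49 + 0.26 + 0.24] = 3 + 1.98 = 4.98.
Under uncorrelated errors the observed covariances equal the true-score covariances, so only the own-variance terms attenuate.
True-score variance = [0.55 + 0.61 + 0.78] + 1.98 = 1.94 + 1.98 = 3.92.
Reliability = 3.92 / 4.98 = 0.787.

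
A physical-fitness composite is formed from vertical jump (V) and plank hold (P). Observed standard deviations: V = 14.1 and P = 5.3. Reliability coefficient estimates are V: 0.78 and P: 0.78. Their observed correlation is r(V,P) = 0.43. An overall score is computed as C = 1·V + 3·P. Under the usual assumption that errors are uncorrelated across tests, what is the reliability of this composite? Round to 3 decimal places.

0.846

Var(C) = 14.1² + 3²·5.3² + 2·[3·14.1·5.3·0.43] = 451.62 + 192.803 = 644.423.
Because errors are independent across components, Cov(Tᵢ,Tⱼ) = Cov(Xᵢ,Xⱼ); the off-diagonal part of the true-score variance is the same as above.
True-score variance = [14.1²·0.78 + 3²·5.3²·0.78] + 192.803 = 352.264 + 192.803 = 545.067.
Reliability = 545.067 / 644.423 = 0.846.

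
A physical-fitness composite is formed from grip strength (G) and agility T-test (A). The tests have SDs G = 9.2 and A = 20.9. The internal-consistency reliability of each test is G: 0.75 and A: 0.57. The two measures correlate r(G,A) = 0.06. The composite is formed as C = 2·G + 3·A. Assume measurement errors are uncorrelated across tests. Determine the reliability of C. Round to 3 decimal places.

0.597

Var(C) = 2²·9.2² + 3²·20.9² + 2·[6·9.2·20.9·0.06] = 4269.85 + 138.442 = 4408.29.
With uncorrelated errors the cross-covariances are all true-score covariance, so they carry over unchanged; only the diagonal terms shrink to ρᵢσᵢ².
True-score variance = [2²·9.2²·0.75 + 3²·20.9²·0.57] + 138.442 = 2494.76 + 138.442 = 2633.2.
Reliability = 2633.2 / 4408.29 = 0.597.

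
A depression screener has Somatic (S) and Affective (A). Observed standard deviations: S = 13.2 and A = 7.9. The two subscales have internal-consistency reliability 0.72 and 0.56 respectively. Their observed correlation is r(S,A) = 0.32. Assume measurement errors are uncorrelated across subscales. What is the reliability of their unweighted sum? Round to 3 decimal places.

0.749

Var(S+A) = 13.2² + 7.9² + 2·[13.2·7.9·0.32] = 236.65 + 66.7392 = 303.389.
Under uncorrelated errors the observed covariances equal the true-score covariances, so only the own-variance terms attenuate.
True-score variance = [13.2²·0.72 + 7.9²·0.56] + 66.7392 = 160.402 + 66.7392 = 227.142.
Reliability = 227.142 / 303.389 = 0.749.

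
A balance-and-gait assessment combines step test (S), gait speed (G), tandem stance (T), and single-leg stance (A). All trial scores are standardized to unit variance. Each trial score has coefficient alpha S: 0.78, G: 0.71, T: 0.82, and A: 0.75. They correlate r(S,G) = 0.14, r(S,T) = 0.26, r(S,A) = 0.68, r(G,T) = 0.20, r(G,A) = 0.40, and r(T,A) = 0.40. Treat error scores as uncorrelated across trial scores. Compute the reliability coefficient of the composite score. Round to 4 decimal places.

0.8848

Var(S+G+T+A) = 4 + 2·[0.14 + 0.26 + 0.68 + 0.20 + 0.40 + 0.40] = 4 + 4.16 = 8.16.
Under uncorrelated errors the observed covariances equal the true-score covariances, so only the own-variance terms attenuate.
True-score variance = [0.78 + 0.71 + 0.82 + 0.75] + 4.16 = 3.06 + 4.16 = 7.22.
Reliability = 7.22 / 8.16 = 0.8848.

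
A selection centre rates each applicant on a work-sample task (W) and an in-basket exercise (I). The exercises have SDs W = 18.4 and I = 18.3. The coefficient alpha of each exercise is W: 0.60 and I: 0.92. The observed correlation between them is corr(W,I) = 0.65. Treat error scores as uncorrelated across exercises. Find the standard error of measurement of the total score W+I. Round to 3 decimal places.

12.736

Var(total) = 673.45 + 437.736 = 1111.19.
True-score variance = 511.235 + 437.736 = 948.971, so reliability = 0.8540.
Error variance = 1111.19 − 948.971 = 162.215; SEM = √162.215 = 12.736.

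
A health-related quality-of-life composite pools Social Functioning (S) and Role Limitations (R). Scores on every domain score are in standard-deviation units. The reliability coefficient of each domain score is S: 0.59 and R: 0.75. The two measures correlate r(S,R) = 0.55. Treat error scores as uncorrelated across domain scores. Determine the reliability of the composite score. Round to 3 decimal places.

0.787

Var(S+R) = 2 + 2·[0.55] = 2 + 1.1 = 3.1.
With uncorrelated errors the cross-covariances are all true-score covariance, so they carry over unchanged; only the diagonal terms shrink to ρᵢσᵢ².
True-score variance = [0.59 + 0.75] + 1.1 = 1.34 + 1.1 = 2.44.
Reliability = 2.44 / 3.1 = 0.787.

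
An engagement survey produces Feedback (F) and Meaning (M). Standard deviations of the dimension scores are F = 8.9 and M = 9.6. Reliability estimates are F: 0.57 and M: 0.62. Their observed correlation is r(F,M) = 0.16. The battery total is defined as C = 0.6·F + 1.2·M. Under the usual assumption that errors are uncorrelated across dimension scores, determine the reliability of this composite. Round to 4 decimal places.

0.6535

Var(C) = 0.6²·8.9² + 1.2²·9.6² + 2·[0.72·8.9·9.6·0.16] = 161.226 + 19.6854 = 180.911.
Because errors are independent across components, Cov(Tᵢ,Tⱼ) = Cov(Xᵢ,Xⱼ); the off-diagonal part of the true-score variance is the same as above.
True-score variance = [0.6²·8.9²·0.57 + 1.2²·9.6²·0.62] + 19.6854 = 98.5343 + 19.6854 = 118.22.
Reliability = 118.22 / 180.911 = 0.6535.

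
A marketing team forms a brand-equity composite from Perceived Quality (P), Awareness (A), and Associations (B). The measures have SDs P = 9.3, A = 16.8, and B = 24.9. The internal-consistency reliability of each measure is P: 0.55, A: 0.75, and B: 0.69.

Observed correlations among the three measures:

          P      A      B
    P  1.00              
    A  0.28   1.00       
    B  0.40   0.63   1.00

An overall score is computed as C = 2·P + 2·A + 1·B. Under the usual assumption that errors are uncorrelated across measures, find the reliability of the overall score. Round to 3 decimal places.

Var(C) = 2²·9.3² + 2²·16.8² + 24.9² + 2·[4·9.3·16.8·0.28 + 2·9.3·24.9·0.40 + 2·16.8·24.9·0.63] = 2094.93 + 1774.66 = 3869.59.
Because errors are independent across components, Cov(Tᵢ,Tⱼ) = Cov(Xᵢ,Xⱼ); the off-diagonal part of the true-score variance is the same as above.
True-score variance = [2²·9.3²·0.55 + 2²·16.8²·0.75 + 24.9²·0.69] + 1774.66 = 1464.8 + 1774.66 = 3239.46.
Reliability = 3239.46 / 3869.59 = 0.837.

0.837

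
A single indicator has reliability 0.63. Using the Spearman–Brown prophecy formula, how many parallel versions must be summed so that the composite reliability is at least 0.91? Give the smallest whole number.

k ≥ ρ*(1−ρ₁)/(ρ₁(1−ρ*)) = 0.91·0.37 / (0.63·0.09) = 5.938.
Smallest integer k = 6.

6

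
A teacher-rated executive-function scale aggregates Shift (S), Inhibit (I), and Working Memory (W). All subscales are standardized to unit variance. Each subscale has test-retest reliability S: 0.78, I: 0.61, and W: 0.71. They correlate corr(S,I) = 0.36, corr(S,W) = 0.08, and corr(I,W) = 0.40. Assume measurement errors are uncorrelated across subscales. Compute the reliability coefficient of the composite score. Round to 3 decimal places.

0.808

Var(S+I+W) = 3 + 2·[0.36 + 0.08 + 0.40] = 3 + 1.68 = 4.68.
Because errors are independent across components, Cov(Tᵢ,Tⱼ) = Cov(Xᵢ,Xⱼ); the off-diagonal part of the true-score variance is the same as above.
True-score variance = [0.78 + 0.61 + 0.71] + 1.68 = 2.1 + 1.68 = 3.78.
Reliability = 3.78 / 4.68 = 0.808.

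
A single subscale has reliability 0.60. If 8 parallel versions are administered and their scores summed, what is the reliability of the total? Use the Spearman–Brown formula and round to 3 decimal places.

0.923

ρ_k = kρ / (1 + (k−1)ρ) = 8·0.60 / (1 + 7·0.60) = 4.800 / 5.200 = 0.923.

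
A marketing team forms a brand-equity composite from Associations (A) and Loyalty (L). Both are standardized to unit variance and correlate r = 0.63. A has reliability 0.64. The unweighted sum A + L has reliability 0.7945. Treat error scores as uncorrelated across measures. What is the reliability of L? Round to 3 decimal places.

0.690

Var(A+L) = 2 + 2·0.63 = 3.260.
True-score variance = ρ_A + ρ_L + 2·0.63, so 0.7945 = (0.64 + ρ_L + 1.26) / 3.260.
ρ_L = 0.7945·3.260 − 0.64 − 1.26 = 0.690.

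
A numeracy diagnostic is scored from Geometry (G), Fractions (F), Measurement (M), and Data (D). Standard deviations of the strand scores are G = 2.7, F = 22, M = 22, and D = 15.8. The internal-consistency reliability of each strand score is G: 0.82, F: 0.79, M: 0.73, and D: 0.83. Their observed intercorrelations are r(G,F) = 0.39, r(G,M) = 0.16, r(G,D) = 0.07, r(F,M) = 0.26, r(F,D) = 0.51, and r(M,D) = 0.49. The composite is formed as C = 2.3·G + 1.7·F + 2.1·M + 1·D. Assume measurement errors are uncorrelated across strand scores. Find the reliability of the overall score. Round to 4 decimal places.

Var(C) = 2.3²·2.7² + 1.7²·22² + 2.1²·22² + 15.8² + 2·[3.91·2.7·22·0.39 + 4.83·2.7·22·0.16 + 2.3·2.7·15.8·0.07 + 3.57·22·22·0.26 + 1.7·22·15.8·0.51 + 2.1·22·15.8·0.49] = 3821.4 + 2503.3 = 6324.7.
Because errors are independent across components, Cov(Tᵢ,Tⱼ) = Cov(Xᵢ,Xⱼ); the off-diagonal part of the true-score variance is the same as above.
True-score variance = [2.3²·2.7²·0.82 + 1.7²·22²·0.79 + 2.1²·22²·0.73 + 15.8²·0.83] + 2503.3 = 2901.99 + 2503.3 = 5405.29.
Reliability = 5405.29 / 6324.7 = 0.8546.

0.8546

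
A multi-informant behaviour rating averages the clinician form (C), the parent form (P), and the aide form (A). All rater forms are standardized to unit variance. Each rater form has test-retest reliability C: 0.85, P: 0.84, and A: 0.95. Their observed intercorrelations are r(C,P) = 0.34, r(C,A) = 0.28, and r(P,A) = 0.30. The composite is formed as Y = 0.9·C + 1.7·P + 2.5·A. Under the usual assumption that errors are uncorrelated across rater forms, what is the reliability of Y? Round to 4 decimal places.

Var(Y) = 0.9² + 1.7² + 2.5² + 2·[1.53·0.34 + 2.25·0.28 + 4.25·0.30] = 9.95 + 4.8504 = 14.8004.
Under uncorrelated errors the observed covariances equal the true-score covariances, so only the own-variance terms attenuate.
True-score variance = [0.9²·0.85 + 1.7²·0.84 + 2.5²·0.95] + 4.8504 = 9.0536 + 4.8504 = 13.904.
Reliability = 13.904 / 14.8004 = 0.9394.

0.9394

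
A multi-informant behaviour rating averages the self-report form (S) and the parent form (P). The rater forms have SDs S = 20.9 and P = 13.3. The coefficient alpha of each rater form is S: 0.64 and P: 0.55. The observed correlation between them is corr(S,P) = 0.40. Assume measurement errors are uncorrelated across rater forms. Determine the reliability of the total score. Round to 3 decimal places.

0.717

Var(S+P) = 20.9² + 13.3² + 2·[20.9·13.3·0.40] = 613.7 + 222.376 = 836.076.
Because errors are independent across components, Cov(Tᵢ,Tⱼ) = Cov(Xᵢ,Xⱼ); the off-diagonal part of the true-score variance is the same as above.
True-score variance = [20.9²·0.64 + 13.3²·0.55] + 222.376 = 376.848 + 222.376 = 599.224.
Reliability = 599.224 / 836.076 = 0.717.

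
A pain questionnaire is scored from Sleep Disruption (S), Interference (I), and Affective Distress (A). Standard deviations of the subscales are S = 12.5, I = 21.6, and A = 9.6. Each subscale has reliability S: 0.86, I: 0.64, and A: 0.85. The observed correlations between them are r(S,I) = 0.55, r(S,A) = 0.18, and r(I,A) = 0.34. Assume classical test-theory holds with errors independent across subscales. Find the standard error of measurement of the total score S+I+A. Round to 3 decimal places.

Var(total) = 714.97 + 481.205 = 1196.17.
True-score variance = 511.309 + 481.205 = 992.514, so reliability = 0.8297.
Error variance = 1196.17 − 992.514 = 203.661; SEM = √203.661 = 14.271.

14.271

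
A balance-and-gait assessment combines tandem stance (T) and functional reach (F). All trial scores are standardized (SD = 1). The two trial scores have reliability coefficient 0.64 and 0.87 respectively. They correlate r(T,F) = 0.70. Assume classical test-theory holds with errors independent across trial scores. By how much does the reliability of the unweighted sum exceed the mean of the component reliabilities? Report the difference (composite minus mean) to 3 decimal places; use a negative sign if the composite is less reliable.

Var(sum) = 2 + 1.4 = 3.4; true-score variance = 1.51 + 1.4 = 2.91; composite reliability = 0.8559.
Mean component reliability = 0.7550.
Difference = 0.8559 − 0.7550 = 0.101.

0.101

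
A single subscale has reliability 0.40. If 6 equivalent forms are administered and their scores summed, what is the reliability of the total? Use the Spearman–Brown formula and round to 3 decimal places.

0.800

ρ_k = kρ / (1 + (k−1)ρ) = 6·0.40 / (1 + 5·0.40) = 2.400 / 3.000 = 0.800.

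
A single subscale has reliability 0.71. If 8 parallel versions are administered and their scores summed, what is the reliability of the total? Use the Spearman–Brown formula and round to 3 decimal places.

ρ_k = kρ / (1 + (k−1)ρ) = 8·0.71 / (1 + 7·0.71) = 5.680 / 5.970 = 0.951.

0.951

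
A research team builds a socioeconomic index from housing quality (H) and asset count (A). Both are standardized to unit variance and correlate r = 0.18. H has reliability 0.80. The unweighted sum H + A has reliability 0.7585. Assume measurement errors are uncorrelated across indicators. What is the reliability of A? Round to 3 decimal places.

Var(H+A) = 2 + 2·0.18 = 2.360.
True-score variance = ρ_H + ρ_A + 2·0.18, so 0.7585 = (0.80 + ρ_A + 0.36) / 2.360.
ρ_A = 0.7585·2.360 − 0.80 − 0.36 = 0.630.

0.630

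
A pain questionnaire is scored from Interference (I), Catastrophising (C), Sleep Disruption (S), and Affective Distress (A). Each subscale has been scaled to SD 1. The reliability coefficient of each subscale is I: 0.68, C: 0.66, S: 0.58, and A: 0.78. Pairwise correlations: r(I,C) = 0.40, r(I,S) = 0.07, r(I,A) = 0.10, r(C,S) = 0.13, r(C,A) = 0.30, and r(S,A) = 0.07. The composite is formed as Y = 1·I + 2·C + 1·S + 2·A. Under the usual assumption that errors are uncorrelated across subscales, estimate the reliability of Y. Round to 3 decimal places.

0.806

Var(Y) = 1 + 2² + 1 + 2² + 2·[2·0.40 + 0.07 + 2·0.10 + 2·0.13 + 4·0.30 + 2·0.07] = 10 + 5.34 = 15.34.
Because errors are independent across components, Cov(Tᵢ,Tⱼ) = Cov(Xᵢ,Xⱼ); the off-diagonal part of the true-score variance is the same as above.
True-score variance = [0.68 + 2²·0.66 + 0.58 + 2²·0.78] + 5.34 = 7.02 + 5.34 = 12.36.
Reliability = 12.36 / 15.34 = 0.806.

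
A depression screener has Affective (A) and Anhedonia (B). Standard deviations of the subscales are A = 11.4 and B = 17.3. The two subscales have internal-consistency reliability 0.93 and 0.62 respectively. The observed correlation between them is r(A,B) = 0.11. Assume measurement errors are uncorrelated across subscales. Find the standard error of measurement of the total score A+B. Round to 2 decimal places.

11.08

Var(total) = 429.25 + 43.3884 = 472.638.
True-score variance = 306.423 + 43.3884 = 349.811, so reliability = 0.7401.
Error variance = 472.638 − 349.811 = 122.827; SEM = √122.827 = 11.08.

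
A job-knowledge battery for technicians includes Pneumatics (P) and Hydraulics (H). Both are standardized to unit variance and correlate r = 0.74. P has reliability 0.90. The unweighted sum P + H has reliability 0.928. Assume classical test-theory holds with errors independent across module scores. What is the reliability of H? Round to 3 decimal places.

Var(P+H) = 2 + 2·0.74 = 3.480.
True-score variance = ρ_P + ρ_H + 2·0.74, so 0.928 = (0.90 + ρ_H + 1.48) / 3.480.
ρ_H = 0.928·3.480 − 0.90 − 1.48 = 0.849.

0.849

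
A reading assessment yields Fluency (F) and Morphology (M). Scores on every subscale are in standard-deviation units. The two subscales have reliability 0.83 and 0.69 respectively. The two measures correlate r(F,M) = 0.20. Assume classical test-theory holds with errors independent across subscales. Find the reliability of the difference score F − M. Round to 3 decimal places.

Var(F−M) = 1 + 1 − 2·0.20 = 2 − 0.4 = 1.6.
Under uncorrelated errors the observed covariances equal the true-score covariances, so only the own-variance terms attenuate.
True-score variance = [0.83 + 0.69] − 0.4 = 1.52 − 0.4 = 1.12.
Reliability = 1.12 / 1.6 = 0.700.

0.700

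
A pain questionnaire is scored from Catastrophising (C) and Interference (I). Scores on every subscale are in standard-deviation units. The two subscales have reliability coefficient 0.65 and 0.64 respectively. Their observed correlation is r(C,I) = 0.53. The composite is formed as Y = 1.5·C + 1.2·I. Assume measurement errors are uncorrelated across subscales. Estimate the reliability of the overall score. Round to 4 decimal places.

0.7667

Var(Y) = 1.5² + 1.2² + 2·[1.8·0.53] = 3.69 + 1.908 = 5.598.
Under uncorrelated errors the observed covariances equal the true-score covariances, so only the own-variance terms attenuate.
True-score variance = [1.5²·0.65 + 1.2²·0.64] + 1.908 = 2.3841 + 1.908 = 4.2921.
Reliability = 4.2921 / 5.598 = 0.7667.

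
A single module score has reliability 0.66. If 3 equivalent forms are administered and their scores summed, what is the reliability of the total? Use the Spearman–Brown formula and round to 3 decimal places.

0.853

ρ_k = kρ / (1 + (k−1)ρ) = 3·0.66 / (1 + 2·0.66) = 1.980 / 2.320 = 0.853.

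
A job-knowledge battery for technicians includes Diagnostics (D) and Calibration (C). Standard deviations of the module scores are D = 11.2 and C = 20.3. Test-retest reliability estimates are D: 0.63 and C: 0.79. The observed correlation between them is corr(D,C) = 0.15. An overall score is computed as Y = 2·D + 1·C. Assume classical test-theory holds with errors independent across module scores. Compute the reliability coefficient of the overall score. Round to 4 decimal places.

0.7408

Var(Y) = 2²·11.2² + 20.3² + 2·[2·11.2·20.3·0.15] = 913.85 + 136.416 = 1050.27.
Under uncorrelated errors the observed covariances equal the true-score covariances, so only the own-variance terms attenuate.
True-score variance = [2²·11.2²·0.63 + 20.3²·0.79] + 136.416 = 641.66 + 136.416 = 778.076.
Reliability = 778.076 / 1050.27 = 0.7408.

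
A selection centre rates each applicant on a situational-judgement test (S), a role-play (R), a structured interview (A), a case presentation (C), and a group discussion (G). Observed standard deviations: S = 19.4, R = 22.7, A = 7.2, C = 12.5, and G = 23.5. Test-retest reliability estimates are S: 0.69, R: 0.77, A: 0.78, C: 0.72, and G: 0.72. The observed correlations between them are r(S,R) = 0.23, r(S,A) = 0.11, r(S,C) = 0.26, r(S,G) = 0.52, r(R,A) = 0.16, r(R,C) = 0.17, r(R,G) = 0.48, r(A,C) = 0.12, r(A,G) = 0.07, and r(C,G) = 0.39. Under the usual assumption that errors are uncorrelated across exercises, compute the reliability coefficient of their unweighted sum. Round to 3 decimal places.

Var(S+R+A+C+G) = 19.4² + 22.7² + 7.2² + 12.5² + 23.5² + 2·[19.4·22.7·0.23 + 19.4·7.2·0.11 + 19.4·12.5·0.26 + 19.4·23.5·0.52 + 22.7·7.2·0.16 + 22.7·12.5·0.17 + 22.7·23.5·0.48 + 7.2·12.5·0.12 + 7.2·23.5·0.07 + 12.5·23.5·0.39] = 1651.99 + 1768.84 = 3420.83.
Because errors are independent across components, Cov(Tᵢ,Tⱼ) = Cov(Xᵢ,Xⱼ); the off-diagonal part of the true-score variance is the same as above.
True-score variance = [19.4²·0.69 + 22.7²·0.77 + 7.2²·0.78 + 12.5²·0.72 + 23.5²·0.72] + 1768.84 = 1207.02 + 1768.84 = 2975.86.
Reliability = 2975.86 / 3420.83 = 0.870.

0.870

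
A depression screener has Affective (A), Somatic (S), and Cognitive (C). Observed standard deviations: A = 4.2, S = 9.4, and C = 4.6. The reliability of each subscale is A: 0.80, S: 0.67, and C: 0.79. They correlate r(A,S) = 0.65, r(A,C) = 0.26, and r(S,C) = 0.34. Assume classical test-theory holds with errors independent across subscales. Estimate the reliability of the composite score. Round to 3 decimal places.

Var(A+S+C) = 4.2² + 9.4² + 4.6² + 2·[4.2·9.4·0.65 + 4.2·4.6·0.26 + 9.4·4.6·0.34] = 127.16 + 90.7736 = 217.934.
Under uncorrelated errors the observed covariances equal the true-score covariances, so only the own-variance terms attenuate.
True-score variance = [4.2²·0.80 + 9.4²·0.67 + 4.6²·0.79] + 90.7736 = 90.0296 + 90.7736 = 180.803.
Reliability = 180.803 / 217.934 = 0.830.

0.830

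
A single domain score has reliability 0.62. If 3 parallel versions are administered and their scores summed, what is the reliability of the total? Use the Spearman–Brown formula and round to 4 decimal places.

ρ_k = kρ / (1 + (k−1)ρ) = 3·0.62 / (1 + 2·0.62) = 1.860 / 2.240 = 0.8304.

0.8304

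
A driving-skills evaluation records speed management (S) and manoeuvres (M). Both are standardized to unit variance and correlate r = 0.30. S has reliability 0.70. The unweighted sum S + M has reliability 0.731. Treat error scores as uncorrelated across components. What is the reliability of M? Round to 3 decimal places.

0.601

Var(S+M) = 2 + 2·0.30 = 2.600.
True-score variance = ρ_S + ρ_M + 2·0.30, so 0.731 = (0.70 + ρ_M + 0.60) / 2.600.
ρ_M = 0.731·2.600 − 0.70 − 0.60 = 0.601.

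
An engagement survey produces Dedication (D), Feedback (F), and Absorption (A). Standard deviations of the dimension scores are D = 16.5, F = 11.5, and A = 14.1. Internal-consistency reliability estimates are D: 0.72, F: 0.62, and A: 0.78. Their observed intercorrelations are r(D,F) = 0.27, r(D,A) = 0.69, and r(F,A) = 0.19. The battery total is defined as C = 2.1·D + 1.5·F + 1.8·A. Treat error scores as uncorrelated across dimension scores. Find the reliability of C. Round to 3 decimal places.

0.846

Var(C) = 2.1²·16.5² + 1.5²·11.5² + 1.8²·14.1² + 2·[3.15·16.5·11.5·0.27 + 3.78·16.5·14.1·0.69 + 2.7·11.5·14.1·0.19] = 2142.33 + 1702.73 = 3845.06.
Because errors are independent across components, Cov(Tᵢ,Tⱼ) = Cov(Xᵢ,Xⱼ); the off-diagonal part of the true-score variance is the same as above.
True-score variance = [2.1²·16.5²·0.72 + 1.5²·11.5²·0.62 + 1.8²·14.1²·0.78] + 1702.73 = 1551.37 + 1702.73 = 3254.1.
Reliability = 3254.1 / 3845.06 = 0.846.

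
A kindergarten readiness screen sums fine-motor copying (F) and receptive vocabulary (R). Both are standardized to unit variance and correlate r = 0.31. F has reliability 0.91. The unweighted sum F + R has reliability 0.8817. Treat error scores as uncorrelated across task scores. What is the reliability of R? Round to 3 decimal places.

Var(F+R) = 2 + 2·0.31 = 2.620.
True-score variance = ρ_F + ρ_R + 2·0.31, so 0.8817 = (0.91 + ρ_R + 0.62) / 2.620.
ρ_R = 0.8817·2.620 − 0.91 − 0.62 = 0.780.

0.780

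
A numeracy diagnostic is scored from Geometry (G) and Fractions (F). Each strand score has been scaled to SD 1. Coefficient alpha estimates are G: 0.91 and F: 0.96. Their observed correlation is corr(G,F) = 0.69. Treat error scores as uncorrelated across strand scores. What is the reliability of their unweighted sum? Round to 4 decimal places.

0.9615

Var(G+F) = 2 + 2·[0.69] = 2 + 1.38 = 3.38.
Because errors are independent across components, Cov(Tᵢ,Tⱼ) = Cov(Xᵢ,Xⱼ); the off-diagonal part of the true-score variance is the same as above.
True-score variance = [0.91 + 0.96] + 1.38 = 1.87 + 1.38 = 3.25.
Reliability = 3.25 / 3.38 = 0.9615.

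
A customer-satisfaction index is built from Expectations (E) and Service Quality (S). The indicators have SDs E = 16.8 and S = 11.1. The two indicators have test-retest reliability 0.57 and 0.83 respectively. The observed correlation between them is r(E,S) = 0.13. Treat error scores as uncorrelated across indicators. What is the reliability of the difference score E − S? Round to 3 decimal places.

Var(E−S) = 16.8² + 11.1² − 2·16.8·11.1·0.13 = 405.45 − 48.4848 = 356.965.
Because errors are independent across components, Cov(Tᵢ,Tⱼ) = Cov(Xᵢ,Xⱼ); the off-diagonal part of the true-score variance is the same as above.
True-score variance = [16.8²·0.57 + 11.1²·0.83] − 48.4848 = 263.141 − 48.4848 = 214.656.
Reliability = 214.656 / 356.965 = 0.601.

0.601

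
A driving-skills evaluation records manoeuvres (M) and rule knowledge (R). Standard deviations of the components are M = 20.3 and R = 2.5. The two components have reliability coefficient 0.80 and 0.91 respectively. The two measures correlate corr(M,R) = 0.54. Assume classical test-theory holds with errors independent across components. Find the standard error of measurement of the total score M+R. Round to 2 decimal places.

9.11

Var(total) = 418.34 + 54.81 = 473.15.
True-score variance = 335.36 + 54.81 = 390.17, so reliability = 0.8246.
Error variance = 473.15 − 390.17 = 82.9805; SEM = √82.9805 = 9.11.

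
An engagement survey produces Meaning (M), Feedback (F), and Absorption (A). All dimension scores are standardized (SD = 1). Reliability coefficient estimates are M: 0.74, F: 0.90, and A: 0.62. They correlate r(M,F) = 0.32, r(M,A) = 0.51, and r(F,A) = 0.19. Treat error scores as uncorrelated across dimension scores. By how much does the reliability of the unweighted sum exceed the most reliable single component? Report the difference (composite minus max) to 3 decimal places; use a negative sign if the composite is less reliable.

Var(sum) = 3 + 2.04 = 5.04; true-score variance = 2.26 + 2.04 = 4.3; composite reliability = 0.8532.
Max component reliability = 0.9000.
Difference = 0.8532 − 0.9000 = -0.047.

-0.047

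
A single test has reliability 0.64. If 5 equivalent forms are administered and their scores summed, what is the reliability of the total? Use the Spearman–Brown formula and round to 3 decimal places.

ρ_k = kρ / (1 + (k−1)ρ) = 5·0.64 / (1 + 4·0.64) = 3.200 / 3.560 = 0.899.

0.899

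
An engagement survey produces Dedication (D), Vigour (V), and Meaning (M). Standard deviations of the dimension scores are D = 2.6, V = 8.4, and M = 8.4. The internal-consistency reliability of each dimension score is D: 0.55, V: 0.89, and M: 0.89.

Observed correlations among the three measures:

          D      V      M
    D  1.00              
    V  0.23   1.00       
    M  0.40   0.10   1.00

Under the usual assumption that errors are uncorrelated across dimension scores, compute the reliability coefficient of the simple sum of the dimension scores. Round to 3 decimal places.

0.902

Var(D+V+M) = 2.6² + 8.4² + 8.4² + 2·[2.6·8.4·0.23 + 2.6·8.4·0.40 + 8.4·8.4·0.10] = 147.88 + 41.6304 = 189.51.
Under uncorrelated errors the observed covariances equal the true-score covariances, so only the own-variance terms attenuate.
True-score variance = [2.6²·0.55 + 8.4²·0.89 + 8.4²·0.89] + 41.6304 = 129.315 + 41.6304 = 170.945.
Reliability = 170.945 / 189.51 = 0.902.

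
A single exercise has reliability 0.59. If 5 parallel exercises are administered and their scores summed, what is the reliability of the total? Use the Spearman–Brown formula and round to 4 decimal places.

ρ_k = kρ / (1 + (k−1)ρ) = 5·0.59 / (1 + 4·0.59) = 2.950 / 3.360 = 0.8780.

0.8780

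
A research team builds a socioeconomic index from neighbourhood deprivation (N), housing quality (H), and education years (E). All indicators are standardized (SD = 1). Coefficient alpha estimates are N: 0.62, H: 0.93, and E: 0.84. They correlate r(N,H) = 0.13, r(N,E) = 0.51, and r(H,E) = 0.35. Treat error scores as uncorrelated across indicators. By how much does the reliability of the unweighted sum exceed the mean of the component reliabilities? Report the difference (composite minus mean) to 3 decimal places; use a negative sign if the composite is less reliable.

0.081

Var(sum) = 3 + 1.98 = 4.98; true-score variance = 2.39 + 1.98 = 4.37; composite reliability = 0.8775.
Mean component reliability = 0.7967.
Difference = 0.8775 − 0.7967 = 0.081.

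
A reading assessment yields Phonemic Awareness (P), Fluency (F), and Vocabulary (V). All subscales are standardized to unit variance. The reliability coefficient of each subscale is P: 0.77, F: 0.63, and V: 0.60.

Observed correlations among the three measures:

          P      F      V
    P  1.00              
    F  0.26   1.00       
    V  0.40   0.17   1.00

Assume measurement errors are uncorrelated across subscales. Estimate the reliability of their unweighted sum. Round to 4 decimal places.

0.7854

Var(P+F+V) = 3 + 2·[0.26 + 0.40 + 0.17] = 3 + 1.66 = 4.66.
With uncorrelated errors the cross-covariances are all true-score covariance, so they carry over unchanged; only the diagonal terms shrink to ρᵢσᵢ².
True-score variance = [0.77 + 0.63 + 0.60] + 1.66 = 2 + 1.66 = 3.66.
Reliability = 3.66 / 4.66 = 0.7854.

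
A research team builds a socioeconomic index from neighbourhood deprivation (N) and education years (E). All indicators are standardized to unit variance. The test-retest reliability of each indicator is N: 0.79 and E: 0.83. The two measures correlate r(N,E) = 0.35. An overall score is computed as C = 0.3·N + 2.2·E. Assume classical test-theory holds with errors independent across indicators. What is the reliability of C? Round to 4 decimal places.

Var(C) = 0.3² + 2.2² + 2·[0.66·0.35] = 4.93 + 0.462 = 5.392.
With uncorrelated errors the cross-covariances are all true-score covariance, so they carry over unchanged; only the diagonal terms shrink to ρᵢσᵢ².
True-score variance = [0.3²·0.79 + 2.2²·0.83] + 0.462 = 4.0883 + 0.462 = 4.5503.
Reliability = 4.5503 / 5.392 = 0.8439.

0.8439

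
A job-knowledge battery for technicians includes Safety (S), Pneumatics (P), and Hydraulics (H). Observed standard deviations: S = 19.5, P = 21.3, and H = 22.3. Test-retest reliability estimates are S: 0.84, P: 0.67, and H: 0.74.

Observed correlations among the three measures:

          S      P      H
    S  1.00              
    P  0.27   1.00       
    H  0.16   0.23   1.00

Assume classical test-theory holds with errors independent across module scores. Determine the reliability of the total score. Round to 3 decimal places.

0.822

Var(S+P+H) = 19.5² + 21.3² + 22.3² + 2·[19.5·21.3·0.27 + 19.5·22.3·0.16 + 21.3·22.3·0.23] = 1331.23 + 581.936 = 1913.17.
With uncorrelated errors the cross-covariances are all true-score covariance, so they carry over unchanged; only the diagonal terms shrink to ρᵢσᵢ².
True-score variance = [19.5²·0.84 + 21.3²·0.67 + 22.3²·0.74] + 581.936 = 991.377 + 581.936 = 1573.31.
Reliability = 1573.31 / 1913.17 = 0.822.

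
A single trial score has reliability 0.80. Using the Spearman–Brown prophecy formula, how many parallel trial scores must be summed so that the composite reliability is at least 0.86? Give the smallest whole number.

k ≥ ρ*(1−ρ₁)/(ρ₁(1−ρ*)) = 0.86·0.20 / (0.80·0.14) = 1.536.
Smallest integer k = 2.

2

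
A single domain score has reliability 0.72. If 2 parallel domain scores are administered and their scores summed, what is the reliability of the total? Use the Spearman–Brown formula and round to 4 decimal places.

ρ_k = kρ / (1 + (k−1)ρ) = 2·0.72 / (1 + 1·0.72) = 1.440 / 1.720 = 0.8372.

0.8372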